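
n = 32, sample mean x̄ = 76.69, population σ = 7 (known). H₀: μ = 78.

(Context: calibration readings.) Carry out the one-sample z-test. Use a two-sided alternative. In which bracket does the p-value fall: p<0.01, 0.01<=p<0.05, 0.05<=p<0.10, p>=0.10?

SE = σ/√n = 7/√32 = 1.2374
z = (x̄−μ₀)/SE = (76.69−78)/1.2374 = -1.0586
p-value (two-sided) = 0.28976
→ bracket: p>=0.10

p-value bracket: p>=0.10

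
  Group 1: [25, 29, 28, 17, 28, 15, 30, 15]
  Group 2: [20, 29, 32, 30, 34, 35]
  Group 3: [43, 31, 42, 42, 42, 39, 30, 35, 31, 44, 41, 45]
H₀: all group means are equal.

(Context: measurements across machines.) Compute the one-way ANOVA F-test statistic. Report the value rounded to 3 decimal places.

test statistic = 17.186

Group means [23.38, 30.00, 38.75], grand mean 32.000
SSB = Σnᵢ(x̄ᵢ−x̄)² = 1165.875; SSW = ΣΣ(x−x̄ᵢ)² = 780.125
MSB = 1165.875/2 = 582.9375; MSW = 780.125/23 = 33.9185
F = MSB/MSW = 17.1864
df = (2, 23)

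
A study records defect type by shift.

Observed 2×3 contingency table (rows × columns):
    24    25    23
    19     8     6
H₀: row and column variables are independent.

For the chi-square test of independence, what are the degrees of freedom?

degrees of freedom = 2

df = (r−1)(c−1) = (2−1)·(3−1) = 2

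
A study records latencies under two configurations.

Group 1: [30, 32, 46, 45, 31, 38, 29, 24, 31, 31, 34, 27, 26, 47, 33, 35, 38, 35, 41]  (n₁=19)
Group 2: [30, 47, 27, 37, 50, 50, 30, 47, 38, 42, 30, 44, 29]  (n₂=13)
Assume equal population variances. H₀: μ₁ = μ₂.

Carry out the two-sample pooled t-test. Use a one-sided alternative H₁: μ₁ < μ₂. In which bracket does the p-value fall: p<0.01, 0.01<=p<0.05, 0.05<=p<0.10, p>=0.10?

p-value bracket: 0.05<=p<0.10

x̄₁=34.368, s₁=6.668, n₁=19
x̄₂=38.538, s₂=8.628, n₂=13
s_p² = [18·6.668² + 12·8.628²]/30 = 56.4551
SE = √(s_p²·(1/19+1/13)) = 2.7044
t = (34.368−38.538)/2.7044 = -1.5419
df = 30
p-value (one-sided, H₁ less) = 0.06679
→ bracket: 0.05<=p<0.10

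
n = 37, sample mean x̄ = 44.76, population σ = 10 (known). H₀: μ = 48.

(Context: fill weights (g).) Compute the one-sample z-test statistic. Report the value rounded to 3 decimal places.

SE = σ/√n = 10/√37 = 1.6440
z = (x̄−μ₀)/SE = (44.76−48)/1.6440 = -1.9708

test statistic = -1.971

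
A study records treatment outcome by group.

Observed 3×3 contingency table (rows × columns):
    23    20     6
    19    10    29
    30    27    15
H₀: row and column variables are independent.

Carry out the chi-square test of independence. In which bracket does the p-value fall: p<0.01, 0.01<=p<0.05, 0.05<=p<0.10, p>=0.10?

Row totals [49, 58, 72], col totals [72, 57, 50], n=179
χ² = (23−19.71)²/19.71 + (20−15.60)²/15.60 + (6−13.69)²/13.69 + (19−23.33)²/23.33 + (10−18.47)²/18.47 + (29−16.20)²/16.20 + (30−28.96)²/28.96 + (27−22.93)²/22.93 + (15−20.11)²/20.11 = 22.9638
df = 4
p-value (upper-tail) = 0.00013
→ bracket: p<0.01

p-value bracket: p<0.01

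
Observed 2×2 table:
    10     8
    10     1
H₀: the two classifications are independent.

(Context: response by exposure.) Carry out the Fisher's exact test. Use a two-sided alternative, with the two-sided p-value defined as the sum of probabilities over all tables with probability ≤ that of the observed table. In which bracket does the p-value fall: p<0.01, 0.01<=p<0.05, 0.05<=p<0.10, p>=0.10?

Margins: r₁=18, r₂=11, c₁=20, c₂=9, n=29
p_obs = C(18,10)·C(11,10)/C(29,20); sum pmf over tables with pmf ≤ p_obs
p-value (two-sided) = 0.09590
→ bracket: 0.05<=p<0.10

p-value bracket: 0.05<=p<0.10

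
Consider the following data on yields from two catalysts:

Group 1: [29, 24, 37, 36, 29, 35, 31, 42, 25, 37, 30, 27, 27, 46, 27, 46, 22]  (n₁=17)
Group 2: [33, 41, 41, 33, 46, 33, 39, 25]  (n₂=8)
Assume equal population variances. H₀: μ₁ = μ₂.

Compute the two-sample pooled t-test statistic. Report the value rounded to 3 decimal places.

test statistic = -1.309

x̄₁=32.353, s₁=7.399, n₁=17
x̄₂=36.375, s₂=6.610, n₂=8
s_p² = [16·7.399² + 7·6.610²]/23 = 51.3808
SE = √(s_p²·(1/17+1/8)) = 3.0733
t = (32.353−36.375)/3.0733 = -1.3087
df = 23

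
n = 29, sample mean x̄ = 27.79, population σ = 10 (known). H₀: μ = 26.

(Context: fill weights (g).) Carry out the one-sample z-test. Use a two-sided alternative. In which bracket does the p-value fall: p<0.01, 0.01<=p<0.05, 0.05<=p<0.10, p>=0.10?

SE = σ/√n = 10/√29 = 1.8570
z = (x̄−μ₀)/SE = (27.79−26)/1.8570 = 0.9639
p-value (two-sided) = 0.33507
→ bracket: p>=0.10

p-value bracket: p>=0.10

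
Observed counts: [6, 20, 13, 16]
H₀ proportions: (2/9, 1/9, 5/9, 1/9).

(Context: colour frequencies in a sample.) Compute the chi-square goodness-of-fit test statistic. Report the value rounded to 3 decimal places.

test statistic = 60.822

n = 55; E_i = n·p_i = [12.22, 6.11, 30.56, 6.11]
χ² = (6−12.22)²/12.22 + (20−6.11)²/6.11 + (13−30.56)²/30.56 + (16−6.11)²/6.11 = 60.8218
df = 3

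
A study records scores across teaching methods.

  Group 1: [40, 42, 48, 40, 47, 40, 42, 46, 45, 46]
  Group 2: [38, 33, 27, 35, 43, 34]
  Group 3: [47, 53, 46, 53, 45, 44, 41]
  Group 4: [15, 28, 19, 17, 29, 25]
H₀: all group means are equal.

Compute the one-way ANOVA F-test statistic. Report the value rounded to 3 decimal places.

test statistic = 38.381

Group means [43.60, 35.00, 47.00, 22.17], grand mean 38.207
SSB = Σnᵢ(x̄ᵢ−x̄)² = 2437.525; SSW = ΣΣ(x−x̄ᵢ)² = 529.233
MSB = 2437.525/3 = 812.5084; MSW = 529.233/25 = 21.1693
F = MSB/MSW = 38.3814
df = (3, 25)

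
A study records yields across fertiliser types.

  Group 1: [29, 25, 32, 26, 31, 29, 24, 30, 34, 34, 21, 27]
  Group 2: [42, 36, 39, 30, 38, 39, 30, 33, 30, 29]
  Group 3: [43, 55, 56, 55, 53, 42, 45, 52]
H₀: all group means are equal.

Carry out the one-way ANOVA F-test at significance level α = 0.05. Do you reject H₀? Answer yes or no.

Group means [28.50, 34.60, 50.12], grand mean 36.300
SSB = Σnᵢ(x̄ᵢ−x̄)² = 2288.025; SSW = ΣΣ(x−x̄ᵢ)² = 620.275
MSB = 2288.025/2 = 1144.0125; MSW = 620.275/27 = 22.9731
F = MSB/MSW = 49.7978
df = (2, 27)
p-value (upper-tail) = 0.00000
At α=0.05: p < α → reject H₀

reject H₀: yes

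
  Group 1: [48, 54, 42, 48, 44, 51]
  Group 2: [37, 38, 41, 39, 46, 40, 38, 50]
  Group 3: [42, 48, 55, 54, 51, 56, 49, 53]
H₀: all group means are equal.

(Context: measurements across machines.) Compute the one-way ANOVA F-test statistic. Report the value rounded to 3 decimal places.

Group means [47.83, 41.12, 51.00], grand mean 46.545
SSB = Σnᵢ(x̄ᵢ−x̄)² = 403.746; SSW = ΣΣ(x−x̄ᵢ)² = 389.708
MSB = 403.746/2 = 201.8731; MSW = 389.708/19 = 20.5110
F = MSB/MSW = 9.8422
df = (2, 19)

test statistic = 9.842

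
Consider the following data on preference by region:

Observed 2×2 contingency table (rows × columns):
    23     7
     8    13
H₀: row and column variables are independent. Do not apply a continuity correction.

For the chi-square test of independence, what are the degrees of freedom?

df = (r−1)(c−1) = (2−1)·(2−1) = 1

degrees of freedom = 1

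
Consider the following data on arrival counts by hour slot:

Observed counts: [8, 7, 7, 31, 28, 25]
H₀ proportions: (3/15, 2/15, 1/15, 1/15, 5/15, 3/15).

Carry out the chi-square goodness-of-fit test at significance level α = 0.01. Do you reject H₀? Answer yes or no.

reject H₀: yes

n = 106; E_i = n·p_i = [21.20, 14.13, 7.07, 7.07, 35.33, 21.20]
χ² = (8−21.20)²/21.20 + (7−14.13)²/14.13 + (7−7.07)²/7.07 + (31−7.07)²/7.07 + (28−35.33)²/35.33 + (25−21.20)²/21.20 = 95.0802
df = 5
p-value (upper-tail) = 0.00000
At α=0.01: p < α → reject H₀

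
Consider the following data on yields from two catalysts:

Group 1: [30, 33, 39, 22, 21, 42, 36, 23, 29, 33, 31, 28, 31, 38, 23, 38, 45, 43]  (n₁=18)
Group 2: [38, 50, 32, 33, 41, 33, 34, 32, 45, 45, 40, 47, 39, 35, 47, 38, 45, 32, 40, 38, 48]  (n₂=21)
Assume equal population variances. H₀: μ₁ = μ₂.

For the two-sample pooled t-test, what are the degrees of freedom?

df = n₁ + n₂ − 2 = 18 + 21 − 2 = 37

degrees of freedom = 37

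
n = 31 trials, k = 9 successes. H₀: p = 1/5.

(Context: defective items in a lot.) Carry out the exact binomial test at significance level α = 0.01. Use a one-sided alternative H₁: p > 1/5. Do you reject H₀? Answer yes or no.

reject H₀: no

Exact binomial: n=31, k=9, p₀=1/5=0.2000
P(X≥9) from Σ C(n,i)·p₀^i·(1−p₀)^(n−i)
p-value (one-sided, H₁ greater) = 0.15076
At α=0.01: p ≥ α → fail to reject H₀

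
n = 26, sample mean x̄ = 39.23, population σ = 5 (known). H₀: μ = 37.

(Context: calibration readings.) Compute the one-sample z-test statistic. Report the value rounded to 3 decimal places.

SE = σ/√n = 5/√26 = 0.9806
z = (x̄−μ₀)/SE = (39.23−37)/0.9806 = 2.2742

test statistic = 2.274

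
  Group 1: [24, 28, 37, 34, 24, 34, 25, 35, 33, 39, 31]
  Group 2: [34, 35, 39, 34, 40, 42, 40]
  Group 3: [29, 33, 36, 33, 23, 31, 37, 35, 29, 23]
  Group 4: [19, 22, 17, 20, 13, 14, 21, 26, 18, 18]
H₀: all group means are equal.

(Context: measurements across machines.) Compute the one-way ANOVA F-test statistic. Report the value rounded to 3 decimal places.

Group means [31.27, 37.71, 30.90, 18.80], grand mean 29.079
SSB = Σnᵢ(x̄ᵢ−x̄)² = 1664.653; SSW = ΣΣ(x−x̄ᵢ)² = 696.110
MSB = 1664.653/3 = 554.8843; MSW = 696.110/34 = 20.4738
F = MSB/MSW = 27.1021
df = (3, 34)

test statistic = 27.102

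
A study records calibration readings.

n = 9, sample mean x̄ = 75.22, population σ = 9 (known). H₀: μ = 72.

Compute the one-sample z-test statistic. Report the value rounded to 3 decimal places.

SE = σ/√n = 9/√9 = 3.0000
z = (x̄−μ₀)/SE = (75.22−72)/3.0000 = 1.0733

test statistic = 1.073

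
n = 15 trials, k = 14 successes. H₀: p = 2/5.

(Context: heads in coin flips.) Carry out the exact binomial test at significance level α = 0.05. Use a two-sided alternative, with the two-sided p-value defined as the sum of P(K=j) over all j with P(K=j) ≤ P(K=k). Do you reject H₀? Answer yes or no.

Exact binomial: n=15, k=14, p₀=2/5=0.4000
P(X=j) = C(n,j)·p₀^j·(1−p₀)^(n−j); p = Σ P(X=j) over j with P(X=j) ≤ P(X=14)
p-value (two-sided) = 0.00003
At α=0.05: p < α → reject H₀

reject H₀: yes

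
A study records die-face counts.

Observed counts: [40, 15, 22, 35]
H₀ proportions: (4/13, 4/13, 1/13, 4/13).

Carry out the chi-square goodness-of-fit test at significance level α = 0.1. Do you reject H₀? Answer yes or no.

reject H₀: yes

n = 112; E_i = n·p_i = [34.46, 34.46, 8.62, 34.46]
χ² = (40−34.46)²/34.46 + (15−34.46)²/34.46 + (22−8.62)²/8.62 + (35−34.46)²/34.46 = 32.6830
df = 3
p-value (upper-tail) = 0.00000
At α=0.1: p < α → reject H₀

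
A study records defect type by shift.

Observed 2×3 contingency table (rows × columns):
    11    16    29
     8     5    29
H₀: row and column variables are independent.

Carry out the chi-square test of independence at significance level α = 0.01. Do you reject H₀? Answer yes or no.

Row totals [56, 42], col totals [19, 21, 58], n=98
χ² = (11−10.86)²/10.86 + (16−12.00)²/12.00 + (29−33.14)²/33.14 + (8−8.14)²/8.14 + (5−9.00)²/9.00 + (29−24.86)²/24.86 = 4.3238
df = 2
p-value (upper-tail) = 0.11510
At α=0.01: p ≥ α → fail to reject H₀

reject H₀: no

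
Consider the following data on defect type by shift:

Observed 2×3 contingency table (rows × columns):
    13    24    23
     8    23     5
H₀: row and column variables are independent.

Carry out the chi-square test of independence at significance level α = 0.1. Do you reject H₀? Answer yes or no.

Row totals [60, 36], col totals [21, 47, 28], n=96
χ² = (13−13.12)²/13.12 + (24−29.38)²/29.38 + (23−17.50)²/17.50 + (8−7.88)²/7.88 + (23−17.62)²/17.62 + (5−10.50)²/10.50 = 7.2354
df = 2
p-value (upper-tail) = 0.02684
At α=0.1: p < α → reject H₀

reject H₀: yes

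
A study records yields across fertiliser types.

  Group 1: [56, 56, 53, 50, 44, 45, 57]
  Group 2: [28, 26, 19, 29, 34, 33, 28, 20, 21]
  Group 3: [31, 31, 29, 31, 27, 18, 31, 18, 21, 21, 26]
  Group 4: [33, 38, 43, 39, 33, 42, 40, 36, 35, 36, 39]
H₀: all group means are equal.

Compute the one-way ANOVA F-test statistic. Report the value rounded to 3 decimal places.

test statistic = 49.628

Group means [51.57, 26.44, 25.82, 37.64], grand mean 34.132
SSB = Σnᵢ(x̄ᵢ−x̄)² = 3556.224; SSW = ΣΣ(x−x̄ᵢ)² = 812.118
MSB = 3556.224/3 = 1185.4079; MSW = 812.118/34 = 23.8858
F = MSB/MSW = 49.6281
df = (3, 34)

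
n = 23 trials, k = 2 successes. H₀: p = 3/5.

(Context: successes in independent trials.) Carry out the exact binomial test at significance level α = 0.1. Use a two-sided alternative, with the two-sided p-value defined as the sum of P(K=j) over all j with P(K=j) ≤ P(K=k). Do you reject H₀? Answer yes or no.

Exact binomial: n=23, k=2, p₀=3/5=0.6000
P(X=j) = C(n,j)·p₀^j·(1−p₀)^(n−j); p = Σ P(X=j) over j with P(X=j) ≤ P(X=2)
p-value (two-sided) = 0.00000
At α=0.1: p < α → reject H₀

reject H₀: yes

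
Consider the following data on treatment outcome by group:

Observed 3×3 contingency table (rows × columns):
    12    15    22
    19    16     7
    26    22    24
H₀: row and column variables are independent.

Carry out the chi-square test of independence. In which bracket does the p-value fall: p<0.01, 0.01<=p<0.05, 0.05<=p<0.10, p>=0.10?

p-value bracket: 0.05<=p<0.10

Row totals [49, 42, 72], col totals [57, 53, 53], n=163
χ² = (12−17.13)²/17.13 + (15−15.93)²/15.93 + (22−15.93)²/15.93 + (19−14.69)²/14.69 + (16−13.66)²/13.66 + (7−13.66)²/13.66 + (26−25.18)²/25.18 + (22−23.41)²/23.41 + (24−23.41)²/23.41 = 8.9439
df = 4
p-value (upper-tail) = 0.06252
→ bracket: 0.05<=p<0.10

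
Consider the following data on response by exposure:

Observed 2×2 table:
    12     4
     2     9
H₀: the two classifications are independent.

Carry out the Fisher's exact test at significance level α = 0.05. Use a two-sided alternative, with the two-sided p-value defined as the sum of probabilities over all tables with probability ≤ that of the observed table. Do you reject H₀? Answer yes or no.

reject H₀: yes

Margins: r₁=16, r₂=11, c₁=14, c₂=13, n=27
p_obs = C(16,12)·C(11,2)/C(27,14); sum pmf over tables with pmf ≤ p_obs
p-value (two-sided) = 0.00633
At α=0.05: p < α → reject H₀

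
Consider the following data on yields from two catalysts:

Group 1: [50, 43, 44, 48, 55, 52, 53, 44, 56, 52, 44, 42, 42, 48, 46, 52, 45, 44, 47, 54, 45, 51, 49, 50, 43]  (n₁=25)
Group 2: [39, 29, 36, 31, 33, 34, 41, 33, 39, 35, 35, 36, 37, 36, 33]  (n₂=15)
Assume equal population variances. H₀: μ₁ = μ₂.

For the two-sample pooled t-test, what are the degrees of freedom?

df = n₁ + n₂ − 2 = 25 + 15 − 2 = 38

degrees of freedom = 38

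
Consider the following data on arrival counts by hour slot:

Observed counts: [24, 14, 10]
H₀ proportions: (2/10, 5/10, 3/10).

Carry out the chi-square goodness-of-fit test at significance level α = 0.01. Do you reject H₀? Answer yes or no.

n = 48; E_i = n·p_i = [9.60, 24.00, 14.40]
χ² = (24−9.60)²/9.60 + (14−24.00)²/24.00 + (10−14.40)²/14.40 = 27.1111
df = 2
p-value (upper-tail) = 0.00000
At α=0.01: p < α → reject H₀

reject H₀: yes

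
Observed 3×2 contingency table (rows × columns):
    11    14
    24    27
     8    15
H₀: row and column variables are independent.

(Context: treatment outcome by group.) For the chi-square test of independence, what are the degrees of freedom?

df = (r−1)(c−1) = (3−1)·(2−1) = 2

degrees of freedom = 2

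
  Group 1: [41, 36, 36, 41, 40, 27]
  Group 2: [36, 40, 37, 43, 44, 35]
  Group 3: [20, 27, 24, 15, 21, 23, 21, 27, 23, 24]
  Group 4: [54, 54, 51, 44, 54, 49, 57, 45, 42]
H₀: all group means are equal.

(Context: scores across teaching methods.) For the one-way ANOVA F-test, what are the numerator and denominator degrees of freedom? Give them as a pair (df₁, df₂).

k = 4 groups, N = 31 total
df = (k−1, N−k) = (4−1, 31−4) = (3, 27)

degrees of freedom = [3, 27]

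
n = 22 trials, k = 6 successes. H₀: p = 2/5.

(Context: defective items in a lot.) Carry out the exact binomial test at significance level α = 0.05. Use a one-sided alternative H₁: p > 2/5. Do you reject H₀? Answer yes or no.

Exact binomial: n=22, k=6, p₀=2/5=0.4000
P(X≥6) from Σ C(n,i)·p₀^i·(1−p₀)^(n−i)
p-value (one-sided, H₁ greater) = 0.92777
At α=0.05: p ≥ α → fail to reject H₀

reject H₀: no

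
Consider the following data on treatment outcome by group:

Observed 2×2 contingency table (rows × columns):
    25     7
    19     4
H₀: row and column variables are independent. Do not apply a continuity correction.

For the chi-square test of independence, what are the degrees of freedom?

df = (r−1)(c−1) = (2−1)·(2−1) = 1

degrees of freedom = 1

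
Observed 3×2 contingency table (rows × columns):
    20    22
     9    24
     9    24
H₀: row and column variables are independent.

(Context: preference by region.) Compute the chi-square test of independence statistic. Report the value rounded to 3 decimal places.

Row totals [42, 33, 33], col totals [38, 70], n=108
χ² = (20−14.78)²/14.78 + (22−27.22)²/27.22 + (9−11.61)²/11.61 + (24−21.39)²/21.39 + (9−11.61)²/11.61 + (24−21.39)²/21.39 = 4.6592
df = 2

test statistic = 4.659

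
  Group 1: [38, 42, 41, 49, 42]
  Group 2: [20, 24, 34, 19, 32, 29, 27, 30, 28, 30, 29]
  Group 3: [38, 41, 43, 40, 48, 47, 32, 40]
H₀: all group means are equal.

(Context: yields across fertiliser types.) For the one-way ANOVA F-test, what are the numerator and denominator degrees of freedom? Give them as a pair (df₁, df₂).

degrees of freedom = [2, 21]

k = 3 groups, N = 24 total
df = (k−1, N−k) = (3−1, 24−3) = (2, 21)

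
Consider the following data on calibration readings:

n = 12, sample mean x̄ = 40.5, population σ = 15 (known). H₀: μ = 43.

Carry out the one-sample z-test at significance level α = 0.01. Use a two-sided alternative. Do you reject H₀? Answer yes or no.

SE = σ/√n = 15/√12 = 4.3301
z = (x̄−μ₀)/SE = (40.5−43)/4.3301 = -0.5774
p-value (two-sided) = 0.56370
At α=0.01: p ≥ α → fail to reject H₀

reject H₀: no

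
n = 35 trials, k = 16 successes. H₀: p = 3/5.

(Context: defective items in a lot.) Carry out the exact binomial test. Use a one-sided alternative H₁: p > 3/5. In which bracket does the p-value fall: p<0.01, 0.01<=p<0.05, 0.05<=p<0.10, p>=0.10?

Exact binomial: n=35, k=16, p₀=3/5=0.6000
P(X≥16) from Σ C(n,i)·p₀^i·(1−p₀)^(n−i)
p-value (one-sided, H₁ greater) = 0.96995
→ bracket: p>=0.10

p-value bracket: p>=0.10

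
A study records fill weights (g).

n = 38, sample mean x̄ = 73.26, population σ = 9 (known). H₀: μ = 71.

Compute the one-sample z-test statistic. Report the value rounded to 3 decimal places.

test statistic = 1.548

SE = σ/√n = 9/√38 = 1.4600
z = (x̄−μ₀)/SE = (73.26−71)/1.4600 = 1.5480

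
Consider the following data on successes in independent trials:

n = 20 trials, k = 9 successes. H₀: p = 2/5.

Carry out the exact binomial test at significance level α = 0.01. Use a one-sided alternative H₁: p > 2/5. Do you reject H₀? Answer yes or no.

reject H₀: no

Exact binomial: n=20, k=9, p₀=2/5=0.4000
P(X≥9) from Σ C(n,i)·p₀^i·(1−p₀)^(n−i)
p-value (one-sided, H₁ greater) = 0.40440
At α=0.01: p ≥ α → fail to reject H₀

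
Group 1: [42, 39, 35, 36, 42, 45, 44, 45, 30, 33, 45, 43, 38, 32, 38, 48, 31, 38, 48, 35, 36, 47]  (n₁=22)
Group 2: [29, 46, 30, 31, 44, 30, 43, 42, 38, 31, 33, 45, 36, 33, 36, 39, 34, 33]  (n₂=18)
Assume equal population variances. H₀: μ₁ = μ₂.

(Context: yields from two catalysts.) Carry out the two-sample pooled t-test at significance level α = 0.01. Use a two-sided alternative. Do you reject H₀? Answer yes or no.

x̄₁=39.545, s₁=5.646, n₁=22
x̄₂=36.278, s₂=5.655, n₂=18
s_p² = [21·5.646² + 17·5.655²]/38 = 31.9228
SE = √(s_p²·(1/22+1/18)) = 1.7957
t = (39.545−36.278)/1.7957 = 1.8197
df = 38
p-value (two-sided) = 0.07669
At α=0.01: p ≥ α → fail to reject H₀

reject H₀: no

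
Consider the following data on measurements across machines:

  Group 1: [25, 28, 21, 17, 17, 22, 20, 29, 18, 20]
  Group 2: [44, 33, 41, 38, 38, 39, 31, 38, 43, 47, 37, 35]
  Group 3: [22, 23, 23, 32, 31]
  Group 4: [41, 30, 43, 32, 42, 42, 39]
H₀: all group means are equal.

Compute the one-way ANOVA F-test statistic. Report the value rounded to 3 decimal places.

test statistic = 31.099

Group means [21.70, 38.67, 26.20, 38.43], grand mean 31.794
SSB = Σnᵢ(x̄ᵢ−x̄)² = 2050.278; SSW = ΣΣ(x−x̄ᵢ)² = 659.281
MSB = 2050.278/3 = 683.4260; MSW = 659.281/30 = 21.9760
F = MSB/MSW = 31.0987
df = (3, 30)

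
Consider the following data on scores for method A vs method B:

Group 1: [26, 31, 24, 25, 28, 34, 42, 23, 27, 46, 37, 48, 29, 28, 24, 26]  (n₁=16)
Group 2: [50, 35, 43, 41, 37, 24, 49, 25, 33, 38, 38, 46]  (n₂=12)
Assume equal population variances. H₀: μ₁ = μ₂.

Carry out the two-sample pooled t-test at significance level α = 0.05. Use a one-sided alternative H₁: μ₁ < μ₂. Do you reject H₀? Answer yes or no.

x̄₁=31.125, s₁=8.024, n₁=16
x̄₂=38.250, s₂=8.324, n₂=12
s_p² = [15·8.024² + 11·8.324²]/26 = 66.4615
SE = √(s_p²·(1/16+1/12)) = 3.1132
t = (31.125−38.250)/3.1132 = -2.2886
df = 26
p-value (one-sided, H₁ less) = 0.01524
At α=0.05: p < α → reject H₀

reject H₀: yes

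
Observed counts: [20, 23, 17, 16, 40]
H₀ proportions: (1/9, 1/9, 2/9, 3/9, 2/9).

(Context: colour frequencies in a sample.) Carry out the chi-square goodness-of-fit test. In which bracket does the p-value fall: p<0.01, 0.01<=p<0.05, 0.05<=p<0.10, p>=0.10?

n = 116; E_i = n·p_i = [12.89, 12.89, 25.78, 38.67, 25.78]
χ² = (20−12.89)²/12.89 + (23−12.89)²/12.89 + (17−25.78)²/25.78 + (16−38.67)²/38.67 + (40−25.78)²/25.78 = 35.9784
df = 4
p-value (upper-tail) = 0.00000
→ bracket: p<0.01

p-value bracket: p<0.01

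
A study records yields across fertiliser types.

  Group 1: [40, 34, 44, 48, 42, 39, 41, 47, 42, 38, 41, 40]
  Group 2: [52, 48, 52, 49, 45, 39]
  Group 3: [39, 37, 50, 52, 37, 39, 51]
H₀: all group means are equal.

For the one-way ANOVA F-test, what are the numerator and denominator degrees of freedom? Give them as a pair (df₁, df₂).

degrees of freedom = [2, 22]

k = 3 groups, N = 25 total
df = (k−1, N−k) = (3−1, 25−3) = (2, 22)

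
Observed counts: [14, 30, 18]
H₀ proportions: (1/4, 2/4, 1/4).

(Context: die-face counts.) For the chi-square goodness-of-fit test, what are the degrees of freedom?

degrees of freedom = 2

df = k − 1 = 3 − 1 = 2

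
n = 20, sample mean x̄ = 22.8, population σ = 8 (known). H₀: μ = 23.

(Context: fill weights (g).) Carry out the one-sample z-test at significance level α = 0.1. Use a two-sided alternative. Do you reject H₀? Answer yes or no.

reject H₀: no

SE = σ/√n = 8/√20 = 1.7889
z = (x̄−μ₀)/SE = (22.8−23)/1.7889 = -0.1118
p-value (two-sided) = 0.91098
At α=0.1: p ≥ α → fail to reject H₀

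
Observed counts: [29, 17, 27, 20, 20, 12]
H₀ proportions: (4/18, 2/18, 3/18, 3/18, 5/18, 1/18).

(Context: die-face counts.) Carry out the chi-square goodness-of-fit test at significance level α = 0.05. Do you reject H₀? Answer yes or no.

n = 125; E_i = n·p_i = [27.78, 13.89, 20.83, 20.83, 34.72, 6.94]
χ² = (29−27.78)²/27.78 + (17−13.89)²/13.89 + (27−20.83)²/20.83 + (20−20.83)²/20.83 + (20−34.72)²/34.72 + (12−6.94)²/6.94 = 12.5320
df = 5
p-value (upper-tail) = 0.02818
At α=0.05: p < α → reject H₀

reject H₀: yes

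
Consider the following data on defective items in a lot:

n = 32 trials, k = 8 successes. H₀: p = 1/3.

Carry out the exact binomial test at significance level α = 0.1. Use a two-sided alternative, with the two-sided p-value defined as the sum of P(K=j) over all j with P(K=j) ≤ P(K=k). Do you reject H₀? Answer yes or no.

reject H₀: no

Exact binomial: n=32, k=8, p₀=1/3=0.3333
P(X=j) = C(n,j)·p₀^j·(1−p₀)^(n−j); p = Σ P(X=j) over j with P(X=j) ≤ P(X=8)
p-value (two-sided) = 0.35492
At α=0.1: p ≥ α → fail to reject H₀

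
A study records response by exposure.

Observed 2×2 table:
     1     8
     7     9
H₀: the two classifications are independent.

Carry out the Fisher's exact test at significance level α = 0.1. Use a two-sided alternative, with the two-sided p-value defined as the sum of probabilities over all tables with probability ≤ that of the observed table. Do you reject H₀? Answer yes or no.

Margins: r₁=9, r₂=16, c₁=8, c₂=17, n=25
p_obs = C(9,1)·C(16,7)/C(25,8); sum pmf over tables with pmf ≤ p_obs
p-value (two-sided) = 0.18219
At α=0.1: p ≥ α → fail to reject H₀

reject H₀: no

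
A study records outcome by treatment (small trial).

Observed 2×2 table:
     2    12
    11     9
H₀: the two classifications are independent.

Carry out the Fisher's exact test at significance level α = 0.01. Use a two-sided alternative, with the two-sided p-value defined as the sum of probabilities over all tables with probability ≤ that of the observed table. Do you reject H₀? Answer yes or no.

reject H₀: no

Margins: r₁=14, r₂=20, c₁=13, c₂=21, n=34
p_obs = C(14,2)·C(20,11)/C(34,13); sum pmf over tables with pmf ≤ p_obs
p-value (two-sided) = 0.03021
At α=0.01: p ≥ α → fail to reject H₀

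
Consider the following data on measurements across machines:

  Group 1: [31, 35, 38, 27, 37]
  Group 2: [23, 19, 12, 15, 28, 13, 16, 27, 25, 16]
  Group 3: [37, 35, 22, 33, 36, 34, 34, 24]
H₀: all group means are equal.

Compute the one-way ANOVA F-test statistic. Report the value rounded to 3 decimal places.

test statistic = 15.872

Group means [33.60, 19.40, 31.88], grand mean 26.826
SSB = Σnᵢ(x̄ᵢ−x̄)² = 984.829; SSW = ΣΣ(x−x̄ᵢ)² = 620.475
MSB = 984.829/2 = 492.4147; MSW = 620.475/20 = 31.0237
F = MSB/MSW = 15.8722
df = (2, 20)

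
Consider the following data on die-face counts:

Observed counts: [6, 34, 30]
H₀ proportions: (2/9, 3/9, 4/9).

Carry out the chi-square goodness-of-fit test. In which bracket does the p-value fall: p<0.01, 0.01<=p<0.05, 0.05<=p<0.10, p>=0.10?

n = 70; E_i = n·p_i = [15.56, 23.33, 31.11]
χ² = (6−15.56)²/15.56 + (34−23.33)²/23.33 + (30−31.11)²/31.11 = 10.7857
df = 2
p-value (upper-tail) = 0.00455
→ bracket: p<0.01

p-value bracket: p<0.01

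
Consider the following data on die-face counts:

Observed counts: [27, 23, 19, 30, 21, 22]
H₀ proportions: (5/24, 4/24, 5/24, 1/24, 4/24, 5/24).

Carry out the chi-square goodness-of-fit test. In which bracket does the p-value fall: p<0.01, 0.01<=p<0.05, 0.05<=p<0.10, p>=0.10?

n = 142; E_i = n·p_i = [29.58, 23.67, 29.58, 5.92, 23.67, 29.58]
χ² = (27−29.58)²/29.58 + (23−23.67)²/23.67 + (19−29.58)²/29.58 + (30−5.92)²/5.92 + (21−23.67)²/23.67 + (22−29.58)²/29.58 = 104.3042
df = 5
p-value (upper-tail) = 0.00000
→ bracket: p<0.01

p-value bracket: p<0.01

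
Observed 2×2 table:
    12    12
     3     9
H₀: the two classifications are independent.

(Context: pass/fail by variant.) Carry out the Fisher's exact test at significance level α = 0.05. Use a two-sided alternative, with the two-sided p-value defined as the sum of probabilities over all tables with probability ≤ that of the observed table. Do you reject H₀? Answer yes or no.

reject H₀: no

Margins: r₁=24, r₂=12, c₁=15, c₂=21, n=36
p_obs = C(24,12)·C(12,3)/C(36,15); sum pmf over tables with pmf ≤ p_obs
p-value (two-sided) = 0.28213
At α=0.05: p ≥ α → fail to reject H₀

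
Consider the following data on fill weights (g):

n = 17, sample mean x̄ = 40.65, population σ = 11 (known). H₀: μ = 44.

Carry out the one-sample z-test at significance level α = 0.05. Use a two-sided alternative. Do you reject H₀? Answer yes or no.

reject H₀: no

SE = σ/√n = 11/√17 = 2.6679
z = (x̄−μ₀)/SE = (40.65−44)/2.6679 = -1.2557
p-value (two-sided) = 0.20923
At α=0.05: p ≥ α → fail to reject H₀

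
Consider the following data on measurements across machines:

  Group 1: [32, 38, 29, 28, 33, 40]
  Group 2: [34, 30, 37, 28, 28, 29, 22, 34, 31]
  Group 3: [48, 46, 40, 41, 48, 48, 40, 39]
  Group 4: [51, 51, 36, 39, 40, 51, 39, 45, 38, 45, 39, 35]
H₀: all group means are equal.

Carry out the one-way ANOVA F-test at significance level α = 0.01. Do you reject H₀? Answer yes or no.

reject H₀: yes

Group means [33.33, 30.33, 43.75, 42.42], grand mean 38.057
SSB = Σnᵢ(x̄ᵢ−x̄)² = 1158.136; SSW = ΣΣ(x−x̄ᵢ)² = 777.750
MSB = 1158.136/3 = 386.0452; MSW = 777.750/31 = 25.0887
F = MSB/MSW = 15.3872
df = (3, 31)
p-value (upper-tail) = 0.00000
At α=0.01: p < α → reject H₀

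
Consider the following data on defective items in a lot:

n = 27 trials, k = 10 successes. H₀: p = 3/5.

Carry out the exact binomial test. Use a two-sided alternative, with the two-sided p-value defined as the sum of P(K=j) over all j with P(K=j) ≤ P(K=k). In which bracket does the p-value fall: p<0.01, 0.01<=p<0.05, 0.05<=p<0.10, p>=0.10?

p-value bracket: 0.01<=p<0.05

Exact binomial: n=27, k=10, p₀=3/5=0.6000
P(X=j) = C(n,j)·p₀^j·(1−p₀)^(n−j); p = Σ P(X=j) over j with P(X=j) ≤ P(X=10)
p-value (two-sided) = 0.01800
→ bracket: 0.01<=p<0.05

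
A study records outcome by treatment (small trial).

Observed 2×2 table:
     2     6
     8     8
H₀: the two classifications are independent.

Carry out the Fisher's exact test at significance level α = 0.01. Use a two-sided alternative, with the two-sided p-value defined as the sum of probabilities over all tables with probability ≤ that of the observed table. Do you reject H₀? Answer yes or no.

reject H₀: no

Margins: r₁=8, r₂=16, c₁=10, c₂=14, n=24
p_obs = C(8,2)·C(16,8)/C(24,10); sum pmf over tables with pmf ≤ p_obs
p-value (two-sided) = 0.38754
At α=0.01: p ≥ α → fail to reject H₀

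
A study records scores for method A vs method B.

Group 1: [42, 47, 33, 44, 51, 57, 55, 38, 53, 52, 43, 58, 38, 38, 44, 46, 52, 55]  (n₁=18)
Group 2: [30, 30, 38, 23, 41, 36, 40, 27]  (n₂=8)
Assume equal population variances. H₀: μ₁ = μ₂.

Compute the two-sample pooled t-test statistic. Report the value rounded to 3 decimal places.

x̄₁=47.000, s₁=7.475, n₁=18
x̄₂=33.125, s₂=6.556, n₂=8
s_p² = [17·7.475² + 7·6.556²]/24 = 52.1198
SE = √(s_p²·(1/18+1/8)) = 3.0677
t = (47.000−33.125)/3.0677 = 4.5230
df = 24

test statistic = 4.523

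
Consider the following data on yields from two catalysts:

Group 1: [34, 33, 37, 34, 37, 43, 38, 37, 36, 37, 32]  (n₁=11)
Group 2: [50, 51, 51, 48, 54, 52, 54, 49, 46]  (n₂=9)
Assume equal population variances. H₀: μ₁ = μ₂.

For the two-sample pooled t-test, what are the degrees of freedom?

df = n₁ + n₂ − 2 = 11 + 9 − 2 = 18

degrees of freedom = 18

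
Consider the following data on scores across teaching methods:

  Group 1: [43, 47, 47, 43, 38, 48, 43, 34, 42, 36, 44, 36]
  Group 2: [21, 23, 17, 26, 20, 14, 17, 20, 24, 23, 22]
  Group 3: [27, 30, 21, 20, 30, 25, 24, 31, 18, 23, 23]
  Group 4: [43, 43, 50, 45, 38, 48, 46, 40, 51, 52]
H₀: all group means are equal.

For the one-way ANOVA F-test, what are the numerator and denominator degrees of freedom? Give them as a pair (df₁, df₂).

k = 4 groups, N = 44 total
df = (k−1, N−k) = (4−1, 44−4) = (3, 40)

degrees of freedom = [3, 40]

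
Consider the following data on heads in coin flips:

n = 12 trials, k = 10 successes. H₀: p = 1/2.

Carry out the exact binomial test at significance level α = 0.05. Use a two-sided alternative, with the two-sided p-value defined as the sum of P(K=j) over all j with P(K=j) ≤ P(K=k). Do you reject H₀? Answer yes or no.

reject H₀: yes

Exact binomial: n=12, k=10, p₀=1/2=0.5000
P(X=j) = C(n,j)·p₀^j·(1−p₀)^(n−j); p = Σ P(X=j) over j with P(X=j) ≤ P(X=10)
p-value (two-sided) = 0.03857
At α=0.05: p < α → reject H₀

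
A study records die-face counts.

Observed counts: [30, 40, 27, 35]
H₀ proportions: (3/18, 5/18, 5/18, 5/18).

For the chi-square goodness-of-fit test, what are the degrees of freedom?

df = k − 1 = 4 − 1 = 3

degrees of freedom = 3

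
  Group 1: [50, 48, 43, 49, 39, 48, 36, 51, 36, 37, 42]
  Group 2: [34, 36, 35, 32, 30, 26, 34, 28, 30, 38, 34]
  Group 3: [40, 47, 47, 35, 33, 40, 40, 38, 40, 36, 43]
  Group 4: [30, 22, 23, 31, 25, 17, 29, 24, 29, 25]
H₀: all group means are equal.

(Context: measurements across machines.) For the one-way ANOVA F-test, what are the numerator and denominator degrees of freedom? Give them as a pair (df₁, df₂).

degrees of freedom = [3, 39]

k = 4 groups, N = 43 total
df = (k−1, N−k) = (4−1, 43−4) = (3, 39)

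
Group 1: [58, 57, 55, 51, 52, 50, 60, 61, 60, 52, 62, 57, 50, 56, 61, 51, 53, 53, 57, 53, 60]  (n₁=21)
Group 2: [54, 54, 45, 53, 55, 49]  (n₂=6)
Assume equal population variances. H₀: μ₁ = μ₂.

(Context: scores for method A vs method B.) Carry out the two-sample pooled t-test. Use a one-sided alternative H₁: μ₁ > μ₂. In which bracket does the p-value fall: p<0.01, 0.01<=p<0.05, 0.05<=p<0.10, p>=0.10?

x̄₁=55.667, s₁=4.004, n₁=21
x̄₂=51.667, s₂=3.882, n₂=6
s_p² = [20·4.004² + 5·3.882²]/25 = 15.8400
SE = √(s_p²·(1/21+1/6)) = 1.8424
t = (55.667−51.667)/1.8424 = 2.1711
df = 25
p-value (one-sided, H₁ greater) = 0.01981
→ bracket: 0.01<=p<0.05

p-value bracket: 0.01<=p<0.05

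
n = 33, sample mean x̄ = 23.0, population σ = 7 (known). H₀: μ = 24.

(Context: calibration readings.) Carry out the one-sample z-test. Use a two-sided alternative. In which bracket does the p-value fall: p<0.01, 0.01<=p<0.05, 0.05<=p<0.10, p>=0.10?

SE = σ/√n = 7/√33 = 1.2185
z = (x̄−μ₀)/SE = (23.0−24)/1.2185 = -0.8207
p-value (two-sided) = 0.41184
→ bracket: p>=0.10

p-value bracket: p>=0.10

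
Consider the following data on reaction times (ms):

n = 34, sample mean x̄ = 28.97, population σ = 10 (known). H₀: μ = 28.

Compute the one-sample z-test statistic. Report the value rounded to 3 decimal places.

test statistic = 0.566

SE = σ/√n = 10/√34 = 1.7150
z = (x̄−μ₀)/SE = (28.97−28)/1.7150 = 0.5656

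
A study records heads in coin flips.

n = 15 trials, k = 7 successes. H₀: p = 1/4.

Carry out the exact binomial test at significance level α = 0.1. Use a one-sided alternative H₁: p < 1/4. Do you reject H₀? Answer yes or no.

Exact binomial: n=15, k=7, p₀=1/4=0.2500
P(X≤7) from Σ C(n,i)·p₀^i·(1−p₀)^(n−i)
p-value (one-sided, H₁ less) = 0.98270
At α=0.1: p ≥ α → fail to reject H₀

reject H₀: no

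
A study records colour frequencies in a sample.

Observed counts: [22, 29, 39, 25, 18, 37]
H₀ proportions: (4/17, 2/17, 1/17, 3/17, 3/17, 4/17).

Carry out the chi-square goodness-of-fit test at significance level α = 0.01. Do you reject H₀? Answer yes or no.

reject H₀: yes

n = 170; E_i = n·p_i = [40.00, 20.00, 10.00, 30.00, 30.00, 40.00]
χ² = (22−40.00)²/40.00 + (29−20.00)²/20.00 + (39−10.00)²/10.00 + (25−30.00)²/30.00 + (18−30.00)²/30.00 + (37−40.00)²/40.00 = 102.1083
df = 5
p-value (upper-tail) = 0.00000
At α=0.01: p < α → reject H₀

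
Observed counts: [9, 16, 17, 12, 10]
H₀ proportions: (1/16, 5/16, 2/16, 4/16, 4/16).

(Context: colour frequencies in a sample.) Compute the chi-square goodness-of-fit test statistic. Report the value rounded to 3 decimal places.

test statistic = 20.425

n = 64; E_i = n·p_i = [4.00, 20.00, 8.00, 16.00, 16.00]
χ² = (9−4.00)²/4.00 + (16−20.00)²/20.00 + (17−8.00)²/8.00 + (12−16.00)²/16.00 + (10−16.00)²/16.00 = 20.4250
df = 4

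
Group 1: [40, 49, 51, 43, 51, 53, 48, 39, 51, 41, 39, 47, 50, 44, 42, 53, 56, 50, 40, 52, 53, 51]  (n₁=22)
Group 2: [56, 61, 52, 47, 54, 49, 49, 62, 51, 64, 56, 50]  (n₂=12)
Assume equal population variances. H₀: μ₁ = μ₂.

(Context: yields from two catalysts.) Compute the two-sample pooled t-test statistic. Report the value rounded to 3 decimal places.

test statistic = -3.485

x̄₁=47.409, s₁=5.387, n₁=22
x̄₂=54.250, s₂=5.627, n₂=12
s_p² = [21·5.387² + 11·5.627²]/32 = 29.9240
SE = √(s_p²·(1/22+1/12)) = 1.9631
t = (47.409−54.250)/1.9631 = -3.4847
df = 32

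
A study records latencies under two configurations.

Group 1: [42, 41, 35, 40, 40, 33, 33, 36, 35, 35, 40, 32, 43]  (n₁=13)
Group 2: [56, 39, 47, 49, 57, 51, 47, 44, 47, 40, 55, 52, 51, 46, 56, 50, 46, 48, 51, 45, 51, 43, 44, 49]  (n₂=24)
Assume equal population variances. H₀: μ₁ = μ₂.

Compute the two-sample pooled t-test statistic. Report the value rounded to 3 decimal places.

x̄₁=37.308, s₁=3.794, n₁=13
x̄₂=48.500, s₂=4.809, n₂=24
s_p² = [12·3.794² + 23·4.809²]/35 = 20.1363
SE = √(s_p²·(1/13+1/24)) = 1.5453
t = (37.308−48.500)/1.5453 = -7.2428
df = 35

test statistic = -7.243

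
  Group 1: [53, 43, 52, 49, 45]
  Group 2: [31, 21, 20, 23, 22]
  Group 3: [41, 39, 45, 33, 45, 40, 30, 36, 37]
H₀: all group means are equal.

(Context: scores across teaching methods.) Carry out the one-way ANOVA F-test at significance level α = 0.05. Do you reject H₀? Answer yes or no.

reject H₀: yes

Group means [48.40, 23.40, 38.44], grand mean 37.105
SSB = Σnᵢ(x̄ᵢ−x̄)² = 1593.167; SSW = ΣΣ(x−x̄ᵢ)² = 356.622
MSB = 1593.167/2 = 796.5836; MSW = 356.622/16 = 22.2889
F = MSB/MSW = 35.7390
df = (2, 16)
p-value (upper-tail) = 0.00000
At α=0.05: p < α → reject H₀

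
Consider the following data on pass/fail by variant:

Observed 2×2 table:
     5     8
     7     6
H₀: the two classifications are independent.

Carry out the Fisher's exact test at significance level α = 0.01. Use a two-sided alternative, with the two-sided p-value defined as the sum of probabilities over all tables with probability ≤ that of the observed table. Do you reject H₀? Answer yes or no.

Margins: r₁=13, r₂=13, c₁=12, c₂=14, n=26
p_obs = C(13,5)·C(13,7)/C(26,12); sum pmf over tables with pmf ≤ p_obs
p-value (two-sided) = 0.69510
At α=0.01: p ≥ α → fail to reject H₀

reject H₀: no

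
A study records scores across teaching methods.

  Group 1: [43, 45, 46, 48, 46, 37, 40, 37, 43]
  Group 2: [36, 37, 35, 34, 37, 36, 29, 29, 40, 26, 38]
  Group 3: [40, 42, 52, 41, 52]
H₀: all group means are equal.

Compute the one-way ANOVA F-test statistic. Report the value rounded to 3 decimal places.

test statistic = 13.457

Group means [42.78, 34.27, 45.40], grand mean 39.560
SSB = Σnᵢ(x̄ᵢ−x̄)² = 571.223; SSW = ΣΣ(x−x̄ᵢ)² = 466.937
MSB = 571.223/2 = 285.6113; MSW = 466.937/22 = 21.2244
F = MSB/MSW = 13.4567
df = (2, 22)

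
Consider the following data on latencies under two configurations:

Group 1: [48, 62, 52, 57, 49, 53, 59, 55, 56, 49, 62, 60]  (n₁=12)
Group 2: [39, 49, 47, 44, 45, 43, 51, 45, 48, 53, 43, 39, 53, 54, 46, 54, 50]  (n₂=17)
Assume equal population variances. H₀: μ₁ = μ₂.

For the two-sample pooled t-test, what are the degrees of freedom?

degrees of freedom = 27

df = n₁ + n₂ − 2 = 12 + 17 − 2 = 27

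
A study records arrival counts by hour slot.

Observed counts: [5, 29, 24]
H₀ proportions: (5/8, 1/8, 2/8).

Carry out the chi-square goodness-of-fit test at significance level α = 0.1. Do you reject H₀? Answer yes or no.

reject H₀: yes

n = 58; E_i = n·p_i = [36.25, 7.25, 14.50]
χ² = (5−36.25)²/36.25 + (29−7.25)²/7.25 + (24−14.50)²/14.50 = 98.4138
df = 2
p-value (upper-tail) = 0.00000
At α=0.1: p < α → reject H₀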